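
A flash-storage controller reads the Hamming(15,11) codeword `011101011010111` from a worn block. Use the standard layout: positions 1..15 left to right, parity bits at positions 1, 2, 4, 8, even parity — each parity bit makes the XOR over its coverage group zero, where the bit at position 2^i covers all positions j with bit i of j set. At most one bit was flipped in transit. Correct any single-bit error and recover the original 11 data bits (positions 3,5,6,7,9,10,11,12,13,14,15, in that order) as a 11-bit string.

11101010111

s1: b1⊕b3⊕b5⊕b7⊕b9⊕b11⊕b13⊕b15 = 0⊕1⊕0⊕0⊕1⊕1⊕1⊕1 = 1
s2: b2⊕b3⊕b6⊕b7⊕b10⊕b11⊕b14⊕b15 = 1⊕1⊕1⊕0⊕0⊕1⊕1⊕1 = 0
s4: b4⊕b5⊕b6⊕b7⊕b12⊕b13⊕b14⊕b15 = 1⊕0⊕1⊕0⊕0⊕1⊕1⊕1 = 1
s8: b8⊕b9⊕b10⊕b11⊕b12⊕b13⊕b14⊕b15 = 1⊕1⊕0⊕1⊕0⊕1⊕1⊕1 = 0
Syndrome (s8...s1) = 0101 → position 5.
Flip bit 5: corrected codeword = 011111011010111
Data bits at positions 3,5,6,7,9,10,11,12,13,14,15: 11101010111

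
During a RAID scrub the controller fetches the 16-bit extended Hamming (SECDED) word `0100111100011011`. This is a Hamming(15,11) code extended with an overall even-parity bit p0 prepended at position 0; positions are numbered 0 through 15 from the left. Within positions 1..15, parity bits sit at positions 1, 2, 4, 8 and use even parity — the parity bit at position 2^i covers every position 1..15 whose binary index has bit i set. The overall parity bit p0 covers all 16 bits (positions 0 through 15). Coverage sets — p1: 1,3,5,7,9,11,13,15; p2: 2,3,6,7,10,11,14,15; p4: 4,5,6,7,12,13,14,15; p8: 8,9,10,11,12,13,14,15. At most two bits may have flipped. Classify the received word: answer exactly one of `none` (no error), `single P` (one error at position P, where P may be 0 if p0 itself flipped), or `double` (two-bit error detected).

single 7

s1: b1⊕b3⊕b5⊕b7⊕b9⊕b11⊕b13⊕b15 = 1⊕0⊕1⊕1⊕0⊕1⊕0⊕1 = 1
s2: b2⊕b3⊕b6⊕b7⊕b10⊕b11⊕b14⊕b15 = 0⊕0⊕1⊕1⊕0⊕1⊕1⊕1 = 1
s4: b4⊕b5⊕b6⊕b7⊕b12⊕b13⊕b14⊕b15 = 1⊕1⊕1⊕1⊕1⊕0⊕1⊕1 = 1
s8: b8⊕b9⊕b10⊕b11⊕b12⊕b13⊕b14⊕b15 = 0⊕0⊕0⊕1⊕1⊕0⊕1⊕1 = 0
Syndrome (s8...s1) = 0111 → position 7.
Overall parity (XOR of all 16 bits, including p0): 0⊕1⊕0⊕0⊕1⊕1⊕1⊕1⊕0⊕0⊕0⊕1⊕1⊕0⊕1⊕1 = 1
Overall=1, syndrome position=7 → single-bit error at position 7.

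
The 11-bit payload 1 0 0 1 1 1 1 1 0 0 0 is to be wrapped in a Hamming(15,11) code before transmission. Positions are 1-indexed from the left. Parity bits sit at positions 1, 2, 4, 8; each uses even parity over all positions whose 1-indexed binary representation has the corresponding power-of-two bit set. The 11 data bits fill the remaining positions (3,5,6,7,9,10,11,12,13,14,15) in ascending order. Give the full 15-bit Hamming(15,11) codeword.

001000101111000

Place data bits at non-power-of-two positions: b3=1, b5=0, b6=0, b7=1, b9=1, b10=1, b11=1, b12=1, b13=0, b14=0, b15=0.
p1 = XOR of data positions {3,5,7,9,11,13,15} = 1⊕0⊕1⊕1⊕1⊕0⊕0 = 0
p2 = XOR of data positions {3,6,7,10,11,14,15} = 1⊕0⊕1⊕1⊕1⊕0⊕0 = 0
p4 = XOR of data positions {5,6,7,12,13,14,15} = 0⊕0⊕1⊕1⊕0⊕0⊕0 = 0
p8 = XOR of data positions {9,10,11,12,13,14,15} = 1⊕1⊕1⊕1⊕0⊕0⊕0 = 0
Codeword b1..b15 = 001000101111000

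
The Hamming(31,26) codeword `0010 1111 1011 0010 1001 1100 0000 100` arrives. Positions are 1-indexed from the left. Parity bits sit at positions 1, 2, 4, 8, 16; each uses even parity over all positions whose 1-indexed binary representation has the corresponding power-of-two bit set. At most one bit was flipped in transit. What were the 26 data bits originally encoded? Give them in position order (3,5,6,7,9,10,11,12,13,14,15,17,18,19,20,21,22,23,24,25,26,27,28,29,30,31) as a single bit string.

s1: b1⊕b3⊕b5⊕b7⊕b9⊕b11⊕b13⊕b15⊕b17⊕b19⊕b21⊕b23⊕b25⊕b27⊕b29⊕b31 = 0⊕1⊕1⊕1⊕1⊕1⊕0⊕1⊕1⊕0⊕1⊕0⊕0⊕0⊕1⊕0 = 1
s2: b2⊕b3⊕b6⊕b7⊕b10⊕b11⊕b14⊕b15⊕b18⊕b19⊕b22⊕b23⊕b26⊕b27⊕b30⊕b31 = 0⊕1⊕1⊕1⊕0⊕1⊕0⊕1⊕0⊕0⊕1⊕0⊕0⊕0⊕0⊕0 = 0
s4: b4⊕b5⊕b6⊕b7⊕b12⊕b13⊕b14⊕b15⊕b20⊕b21⊕b22⊕b23⊕b28⊕b29⊕b30⊕b31 = 0⊕1⊕1⊕1⊕1⊕0⊕0⊕1⊕1⊕1⊕1⊕0⊕0⊕1⊕0⊕0 = 1
s8: b8⊕b9⊕b10⊕b11⊕b12⊕b13⊕b14⊕b15⊕b24⊕b25⊕b26⊕b27⊕b28⊕b29⊕b30⊕b31 = 1⊕1⊕0⊕1⊕1⊕0⊕0⊕1⊕0⊕0⊕0⊕0⊕0⊕1⊕0⊕0 = 0
s16: b16⊕b17⊕b18⊕b19⊕b20⊕b21⊕b22⊕b23⊕b24⊕b25⊕b26⊕b27⊕b28⊕b29⊕b30⊕b31 = 0⊕1⊕0⊕0⊕1⊕1⊕1⊕0⊕0⊕0⊕0⊕0⊕0⊕1⊕0⊕0 = 1
Syndrome (s16...s1) = 10101 → position 21.
Flip bit 21: corrected codeword = 0010111110110010100101000000100
Data bits at positions 3,5,6,7,9,10,11,12,13,14,15,17,18,19,20,21,22,23,24,25,26,27,28,29,30,31: 11111011001100101000000100

11111011001100101000000100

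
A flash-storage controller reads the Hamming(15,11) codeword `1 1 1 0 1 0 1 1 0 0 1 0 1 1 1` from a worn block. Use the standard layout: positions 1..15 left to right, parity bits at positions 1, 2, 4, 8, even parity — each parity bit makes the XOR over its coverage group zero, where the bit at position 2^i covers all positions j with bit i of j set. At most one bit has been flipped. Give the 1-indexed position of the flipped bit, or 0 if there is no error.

13

s1: b1⊕b3⊕b5⊕b7⊕b9⊕b11⊕b13⊕b15 = 1⊕1⊕1⊕1⊕0⊕1⊕1⊕1 = 1
s2: b2⊕b3⊕b6⊕b7⊕b10⊕b11⊕b14⊕b15 = 1⊕1⊕0⊕1⊕0⊕1⊕1⊕1 = 0
s4: b4⊕b5⊕b6⊕b7⊕b12⊕b13⊕b14⊕b15 = 0⊕1⊕0⊕1⊕0⊕1⊕1⊕1 = 1
s8: b8⊕b9⊕b10⊕b11⊕b12⊕b13⊕b14⊕b15 = 1⊕0⊕0⊕1⊕0⊕1⊕1⊕1 = 1
Syndrome (s8...s1) = 1101 → position 13.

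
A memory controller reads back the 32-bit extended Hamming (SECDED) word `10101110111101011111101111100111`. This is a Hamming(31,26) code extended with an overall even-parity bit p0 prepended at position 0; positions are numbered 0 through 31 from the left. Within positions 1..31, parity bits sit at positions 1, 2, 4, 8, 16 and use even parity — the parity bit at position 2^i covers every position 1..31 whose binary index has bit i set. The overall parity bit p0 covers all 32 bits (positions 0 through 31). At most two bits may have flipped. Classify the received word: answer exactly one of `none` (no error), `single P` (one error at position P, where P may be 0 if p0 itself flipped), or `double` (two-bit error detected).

double

s1: b1⊕b3⊕b5⊕b7⊕b9⊕b11⊕b13⊕b15⊕b17⊕b19⊕b21⊕b23⊕b25⊕b27⊕b29⊕b31 = 0⊕0⊕1⊕0⊕1⊕1⊕1⊕1⊕1⊕1⊕0⊕1⊕1⊕0⊕1⊕1 = 1
s2: b2⊕b3⊕b6⊕b7⊕b10⊕b11⊕b14⊕b15⊕b18⊕b19⊕b22⊕b23⊕b26⊕b27⊕b30⊕b31 = 1⊕0⊕1⊕0⊕1⊕1⊕0⊕1⊕1⊕1⊕1⊕1⊕1⊕0⊕1⊕1 = 0
s4: b4⊕b5⊕b6⊕b7⊕b12⊕b13⊕b14⊕b15⊕b20⊕b21⊕b22⊕b23⊕b28⊕b29⊕b30⊕b31 = 1⊕1⊕1⊕0⊕0⊕1⊕0⊕1⊕1⊕0⊕1⊕1⊕0⊕1⊕1⊕1 = 1
s8: b8⊕b9⊕b10⊕b11⊕b12⊕b13⊕b14⊕b15⊕b24⊕b25⊕b26⊕b27⊕b28⊕b29⊕b30⊕b31 = 1⊕1⊕1⊕1⊕0⊕1⊕0⊕1⊕1⊕1⊕1⊕0⊕0⊕1⊕1⊕1 = 0
s16: b16⊕b17⊕b18⊕b19⊕b20⊕b21⊕b22⊕b23⊕b24⊕b25⊕b26⊕b27⊕b28⊕b29⊕b30⊕b31 = 1⊕1⊕1⊕1⊕1⊕0⊕1⊕1⊕1⊕1⊕1⊕0⊕0⊕1⊕1⊕1 = 1
Syndrome (s16...s1) = 10101 → position 21.
Overall parity (XOR of all 32 bits, including p0): 1⊕0⊕1⊕0⊕1⊕1⊕1⊕0⊕1⊕1⊕1⊕1⊕0⊕1⊕0⊕1⊕1⊕1⊕1⊕1⊕1⊕0⊕1⊕1⊕1⊕1⊕1⊕0⊕0⊕1⊕1⊕1 = 0
Overall=0, syndrome position=21 → double-bit error detected (uncorrectable).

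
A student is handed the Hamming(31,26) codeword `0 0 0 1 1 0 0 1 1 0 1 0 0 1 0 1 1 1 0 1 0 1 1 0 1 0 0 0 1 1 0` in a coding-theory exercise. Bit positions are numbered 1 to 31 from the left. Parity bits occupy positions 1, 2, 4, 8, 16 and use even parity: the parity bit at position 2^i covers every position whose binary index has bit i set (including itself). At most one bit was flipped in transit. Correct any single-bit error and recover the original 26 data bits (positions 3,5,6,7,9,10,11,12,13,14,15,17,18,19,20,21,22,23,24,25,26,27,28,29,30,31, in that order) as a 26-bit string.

s1: b1⊕b3⊕b5⊕b7⊕b9⊕b11⊕b13⊕b15⊕b17⊕b19⊕b21⊕b23⊕b25⊕b27⊕b29⊕b31 = 0⊕0⊕1⊕0⊕1⊕1⊕0⊕0⊕1⊕0⊕0⊕1⊕1⊕0⊕1⊕0 = 1
s2: b2⊕b3⊕b6⊕b7⊕b10⊕b11⊕b14⊕b15⊕b18⊕b19⊕b22⊕b23⊕b26⊕b27⊕b30⊕b31 = 0⊕0⊕0⊕0⊕0⊕1⊕1⊕0⊕1⊕0⊕1⊕1⊕0⊕0⊕1⊕0 = 0
s4: b4⊕b5⊕b6⊕b7⊕b12⊕b13⊕b14⊕b15⊕b20⊕b21⊕b22⊕b23⊕b28⊕b29⊕b30⊕b31 = 1⊕1⊕0⊕0⊕0⊕0⊕1⊕0⊕1⊕0⊕1⊕1⊕0⊕1⊕1⊕0 = 0
s8: b8⊕b9⊕b10⊕b11⊕b12⊕b13⊕b14⊕b15⊕b24⊕b25⊕b26⊕b27⊕b28⊕b29⊕b30⊕b31 = 1⊕1⊕0⊕1⊕0⊕0⊕1⊕0⊕0⊕1⊕0⊕0⊕0⊕1⊕1⊕0 = 1
s16: b16⊕b17⊕b18⊕b19⊕b20⊕b21⊕b22⊕b23⊕b24⊕b25⊕b26⊕b27⊕b28⊕b29⊕b30⊕b31 = 1⊕1⊕1⊕0⊕1⊕0⊕1⊕1⊕0⊕1⊕0⊕0⊕0⊕1⊕1⊕0 = 1
Syndrome (s16...s1) = 11001 → position 25.
Flip bit 25: corrected codeword = 0001100110100101110101100000110
Data bits at positions 3,5,6,7,9,10,11,12,13,14,15,17,18,19,20,21,22,23,24,25,26,27,28,29,30,31: 01001010010110101100000110

01001010010110101100000110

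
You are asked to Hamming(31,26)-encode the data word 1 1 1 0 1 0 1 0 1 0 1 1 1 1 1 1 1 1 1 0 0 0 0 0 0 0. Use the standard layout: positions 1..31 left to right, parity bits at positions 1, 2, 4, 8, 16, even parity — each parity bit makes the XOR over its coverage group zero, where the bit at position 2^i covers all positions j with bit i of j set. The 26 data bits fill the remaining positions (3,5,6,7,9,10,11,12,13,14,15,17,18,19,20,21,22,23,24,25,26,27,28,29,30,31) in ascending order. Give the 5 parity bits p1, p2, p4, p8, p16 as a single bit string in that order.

00010

Place data bits at non-power-of-two positions: b3=1, b5=1, b6=1, b7=0, b9=1, b10=0, b11=1, b12=0, b13=1, b14=0, b15=1, b17=1, b18=1, b19=1, b20=1, b21=1, b22=1, b23=1, b24=1, b25=0, b26=0, b27=0, b28=0, b29=0, b30=0, b31=0.
p1 = XOR of data positions {3,5,7,9,11,13,15,17,19,21,23,25,27,29,31} = 1⊕1⊕0⊕1⊕1⊕1⊕1⊕1⊕1⊕1⊕1⊕0⊕0⊕0⊕0 = 0
p2 = XOR of data positions {3,6,7,10,11,14,15,18,19,22,23,26,27,30,31} = 1⊕1⊕0⊕0⊕1⊕0⊕1⊕1⊕1⊕1⊕1⊕0⊕0⊕0⊕0 = 0
p4 = XOR of data positions {5,6,7,12,13,14,15,20,21,22,23,28,29,30,31} = 1⊕1⊕0⊕0⊕1⊕0⊕1⊕1⊕1⊕1⊕1⊕0⊕0⊕0⊕0 = 0
p8 = XOR of data positions {9,10,11,12,13,14,15,24,25,26,27,28,29,30,31} = 1⊕0⊕1⊕0⊕1⊕0⊕1⊕1⊕0⊕0⊕0⊕0⊕0⊕0⊕0 = 1
p16 = XOR of data positions {17,18,19,20,21,22,23,24,25,26,27,28,29,30,31} = 1⊕1⊕1⊕1⊕1⊕1⊕1⊕1⊕0⊕0⊕0⊕0⊕0⊕0⊕0 = 0
Parity bits p1,p2,p4,p8,p16 = 00010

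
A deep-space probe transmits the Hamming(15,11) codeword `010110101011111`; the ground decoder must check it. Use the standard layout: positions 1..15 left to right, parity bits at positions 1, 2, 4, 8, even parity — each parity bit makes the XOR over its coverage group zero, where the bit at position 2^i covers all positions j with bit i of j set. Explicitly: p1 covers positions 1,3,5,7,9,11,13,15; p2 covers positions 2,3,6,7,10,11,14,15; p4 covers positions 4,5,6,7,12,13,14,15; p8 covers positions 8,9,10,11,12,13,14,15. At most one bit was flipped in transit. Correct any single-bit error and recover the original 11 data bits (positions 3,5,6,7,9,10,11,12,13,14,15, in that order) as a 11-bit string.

s1: b1⊕b3⊕b5⊕b7⊕b9⊕b11⊕b13⊕b15 = 0⊕0⊕1⊕1⊕1⊕1⊕1⊕1 = 0
s2: b2⊕b3⊕b6⊕b7⊕b10⊕b11⊕b14⊕b15 = 1⊕0⊕0⊕1⊕0⊕1⊕1⊕1 = 1
s4: b4⊕b5⊕b6⊕b7⊕b12⊕b13⊕b14⊕b15 = 1⊕1⊕0⊕1⊕1⊕1⊕1⊕1 = 1
s8: b8⊕b9⊕b10⊕b11⊕b12⊕b13⊕b14⊕b15 = 0⊕1⊕0⊕1⊕1⊕1⊕1⊕1 = 0
Syndrome (s8...s1) = 0110 → position 6.
Flip bit 6: corrected codeword = 010111101011111
Data bits at positions 3,5,6,7,9,10,11,12,13,14,15: 01111011111

01111011111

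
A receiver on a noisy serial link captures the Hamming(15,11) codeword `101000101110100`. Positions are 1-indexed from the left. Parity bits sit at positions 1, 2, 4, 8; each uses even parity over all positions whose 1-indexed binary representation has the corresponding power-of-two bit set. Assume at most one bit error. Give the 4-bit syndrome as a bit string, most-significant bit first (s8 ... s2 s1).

0000

s1: b1⊕b3⊕b5⊕b7⊕b9⊕b11⊕b13⊕b15 = 1⊕1⊕0⊕1⊕1⊕1⊕1⊕0 = 0
s2: b2⊕b3⊕b6⊕b7⊕b10⊕b11⊕b14⊕b15 = 0⊕1⊕0⊕1⊕1⊕1⊕0⊕0 = 0
s4: b4⊕b5⊕b6⊕b7⊕b12⊕b13⊕b14⊕b15 = 0⊕0⊕0⊕1⊕0⊕1⊕0⊕0 = 0
s8: b8⊕b9⊕b10⊕b11⊕b12⊕b13⊕b14⊕b15 = 0⊕1⊕1⊕1⊕0⊕1⊕0⊕0 = 0
Syndrome (s8...s1) = 0000 → position 0 (no error).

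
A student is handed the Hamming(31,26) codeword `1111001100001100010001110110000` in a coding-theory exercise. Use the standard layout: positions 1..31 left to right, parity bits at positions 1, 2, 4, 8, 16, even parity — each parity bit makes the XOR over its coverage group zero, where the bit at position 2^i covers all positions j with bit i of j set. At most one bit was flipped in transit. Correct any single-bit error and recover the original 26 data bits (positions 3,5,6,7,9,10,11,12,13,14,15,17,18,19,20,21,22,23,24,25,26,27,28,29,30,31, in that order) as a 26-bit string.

10010000110010001110110000

s1: b1⊕b3⊕b5⊕b7⊕b9⊕b11⊕b13⊕b15⊕b17⊕b19⊕b21⊕b23⊕b25⊕b27⊕b29⊕b31 = 1⊕1⊕0⊕1⊕0⊕0⊕1⊕0⊕0⊕0⊕0⊕1⊕0⊕1⊕0⊕0 = 0
s2: b2⊕b3⊕b6⊕b7⊕b10⊕b11⊕b14⊕b15⊕b18⊕b19⊕b22⊕b23⊕b26⊕b27⊕b30⊕b31 = 1⊕1⊕0⊕1⊕0⊕0⊕1⊕0⊕1⊕0⊕1⊕1⊕1⊕1⊕0⊕0 = 1
s4: b4⊕b5⊕b6⊕b7⊕b12⊕b13⊕b14⊕b15⊕b20⊕b21⊕b22⊕b23⊕b28⊕b29⊕b30⊕b31 = 1⊕0⊕0⊕1⊕0⊕1⊕1⊕0⊕0⊕0⊕1⊕1⊕0⊕0⊕0⊕0 = 0
s8: b8⊕b9⊕b10⊕b11⊕b12⊕b13⊕b14⊕b15⊕b24⊕b25⊕b26⊕b27⊕b28⊕b29⊕b30⊕b31 = 1⊕0⊕0⊕0⊕0⊕1⊕1⊕0⊕1⊕0⊕1⊕1⊕0⊕0⊕0⊕0 = 0
s16: b16⊕b17⊕b18⊕b19⊕b20⊕b21⊕b22⊕b23⊕b24⊕b25⊕b26⊕b27⊕b28⊕b29⊕b30⊕b31 = 0⊕0⊕1⊕0⊕0⊕0⊕1⊕1⊕1⊕0⊕1⊕1⊕0⊕0⊕0⊕0 = 0
Syndrome (s16...s1) = 00010 → position 2.
Flip bit 2: corrected codeword = 1011001100001100010001110110000
Data bits at positions 3,5,6,7,9,10,11,12,13,14,15,17,18,19,20,21,22,23,24,25,26,27,28,29,30,31: 10010000110010001110110000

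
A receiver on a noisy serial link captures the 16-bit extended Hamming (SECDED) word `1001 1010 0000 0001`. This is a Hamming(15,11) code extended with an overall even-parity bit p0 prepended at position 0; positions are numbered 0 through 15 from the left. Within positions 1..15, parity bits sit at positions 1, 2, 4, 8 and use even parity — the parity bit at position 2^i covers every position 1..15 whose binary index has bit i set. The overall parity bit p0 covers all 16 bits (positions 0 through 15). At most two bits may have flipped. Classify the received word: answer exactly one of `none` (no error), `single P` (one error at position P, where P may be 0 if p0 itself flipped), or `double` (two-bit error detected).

s1: b1⊕b3⊕b5⊕b7⊕b9⊕b11⊕b13⊕b15 = 0⊕1⊕0⊕0⊕0⊕0⊕0⊕1 = 0
s2: b2⊕b3⊕b6⊕b7⊕b10⊕b11⊕b14⊕b15 = 0⊕1⊕1⊕0⊕0⊕0⊕0⊕1 = 1
s4: b4⊕b5⊕b6⊕b7⊕b12⊕b13⊕b14⊕b15 = 1⊕0⊕1⊕0⊕0⊕0⊕0⊕1 = 1
s8: b8⊕b9⊕b10⊕b11⊕b12⊕b13⊕b14⊕b15 = 0⊕0⊕0⊕0⊕0⊕0⊕0⊕1 = 1
Syndrome (s8...s1) = 1110 → position 14.
Overall parity (XOR of all 16 bits, including p0): 1⊕0⊕0⊕1⊕1⊕0⊕1⊕0⊕0⊕0⊕0⊕0⊕0⊕0⊕0⊕1 = 1
Overall=1, syndrome position=14 → single-bit error at position 14.

single 14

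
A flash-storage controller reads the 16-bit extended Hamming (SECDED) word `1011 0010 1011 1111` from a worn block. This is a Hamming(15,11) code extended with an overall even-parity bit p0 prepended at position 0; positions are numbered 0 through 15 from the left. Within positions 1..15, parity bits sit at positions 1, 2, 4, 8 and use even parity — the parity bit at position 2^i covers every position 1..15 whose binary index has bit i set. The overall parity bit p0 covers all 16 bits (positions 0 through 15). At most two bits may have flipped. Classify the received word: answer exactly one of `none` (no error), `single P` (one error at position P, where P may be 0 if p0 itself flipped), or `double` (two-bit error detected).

single 14

s1: b1⊕b3⊕b5⊕b7⊕b9⊕b11⊕b13⊕b15 = 0⊕1⊕0⊕0⊕0⊕1⊕1⊕1 = 0
s2: b2⊕b3⊕b6⊕b7⊕b10⊕b11⊕b14⊕b15 = 1⊕1⊕1⊕0⊕1⊕1⊕1⊕1 = 1
s4: b4⊕b5⊕b6⊕b7⊕b12⊕b13⊕b14⊕b15 = 0⊕0⊕1⊕0⊕1⊕1⊕1⊕1 = 1
s8: b8⊕b9⊕b10⊕b11⊕b12⊕b13⊕b14⊕b15 = 1⊕0⊕1⊕1⊕1⊕1⊕1⊕1 = 1
Syndrome (s8...s1) = 1110 → position 14.
Overall parity (XOR of all 16 bits, including p0): 1⊕0⊕1⊕1⊕0⊕0⊕1⊕0⊕1⊕0⊕1⊕1⊕1⊕1⊕1⊕1 = 1
Overall=1, syndrome position=14 → single-bit error at position 14.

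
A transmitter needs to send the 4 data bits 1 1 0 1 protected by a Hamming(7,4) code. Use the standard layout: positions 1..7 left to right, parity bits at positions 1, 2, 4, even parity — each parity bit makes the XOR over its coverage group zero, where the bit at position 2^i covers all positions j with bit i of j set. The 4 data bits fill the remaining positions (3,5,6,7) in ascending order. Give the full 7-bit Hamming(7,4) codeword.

Place data bits at non-power-of-two positions: b3=1, b5=1, b6=0, b7=1.
p1 = XOR of data positions {3,5,7} = 1⊕1⊕1 = 1
p2 = XOR of data positions {3,6,7} = 1⊕0⊕1 = 0
p4 = XOR of data positions {5,6,7} = 1⊕0⊕1 = 0
Codeword b1..b7 = 1010101

1010101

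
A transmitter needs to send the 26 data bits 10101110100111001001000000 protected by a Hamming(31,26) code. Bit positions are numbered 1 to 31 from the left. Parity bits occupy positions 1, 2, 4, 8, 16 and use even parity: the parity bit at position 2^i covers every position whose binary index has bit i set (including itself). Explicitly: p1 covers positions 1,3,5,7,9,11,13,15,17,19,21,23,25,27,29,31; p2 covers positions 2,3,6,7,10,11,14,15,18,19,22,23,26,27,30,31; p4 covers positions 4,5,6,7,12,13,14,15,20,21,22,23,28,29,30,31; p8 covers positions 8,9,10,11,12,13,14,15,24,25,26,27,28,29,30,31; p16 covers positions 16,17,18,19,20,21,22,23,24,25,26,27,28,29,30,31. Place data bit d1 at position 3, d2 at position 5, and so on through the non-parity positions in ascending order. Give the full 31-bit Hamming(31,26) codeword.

Place data bits at non-power-of-two positions: b3=1, b5=0, b6=1, b7=0, b9=1, b10=1, b11=1, b12=0, b13=1, b14=0, b15=0, b17=1, b18=1, b19=1, b20=0, b21=0, b22=1, b23=0, b24=0, b25=1, b26=0, b27=0, b28=0, b29=0, b30=0, b31=0.
p1 = XOR of data positions {3,5,7,9,11,13,15,17,19,21,23,25,27,29,31} = 1⊕0⊕0⊕1⊕1⊕1⊕0⊕1⊕1⊕0⊕0⊕1⊕0⊕0⊕0 = 1
p2 = XOR of data positions {3,6,7,10,11,14,15,18,19,22,23,26,27,30,31} = 1⊕1⊕0⊕1⊕1⊕0⊕0⊕1⊕1⊕1⊕0⊕0⊕0⊕0⊕0 = 1
p4 = XOR of data positions {5,6,7,12,13,14,15,20,21,22,23,28,29,30,31} = 0⊕1⊕0⊕0⊕1⊕0⊕0⊕0⊕0⊕1⊕0⊕0⊕0⊕0⊕0 = 1
p8 = XOR of data positions {9,10,11,12,13,14,15,24,25,26,27,28,29,30,31} = 1⊕1⊕1⊕0⊕1⊕0⊕0⊕0⊕1⊕0⊕0⊕0⊕0⊕0⊕0 = 1
p16 = XOR of data positions {17,18,19,20,21,22,23,24,25,26,27,28,29,30,31} = 1⊕1⊕1⊕0⊕0⊕1⊕0⊕0⊕1⊕0⊕0⊕0⊕0⊕0⊕0 = 1
Codeword b1..b31 = 1111010111101001111001001000000

1111010111101001111001001000000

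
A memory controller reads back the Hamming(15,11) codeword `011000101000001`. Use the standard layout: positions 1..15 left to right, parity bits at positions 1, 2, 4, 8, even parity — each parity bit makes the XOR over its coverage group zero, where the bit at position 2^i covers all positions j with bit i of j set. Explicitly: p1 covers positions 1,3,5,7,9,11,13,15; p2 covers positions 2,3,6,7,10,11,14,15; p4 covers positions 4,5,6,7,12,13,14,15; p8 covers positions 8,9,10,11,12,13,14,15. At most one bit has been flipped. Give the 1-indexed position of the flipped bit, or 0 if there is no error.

s1: b1⊕b3⊕b5⊕b7⊕b9⊕b11⊕b13⊕b15 = 0⊕1⊕0⊕1⊕1⊕0⊕0⊕1 = 0
s2: b2⊕b3⊕b6⊕b7⊕b10⊕b11⊕b14⊕b15 = 1⊕1⊕0⊕1⊕0⊕0⊕0⊕1 = 0
s4: b4⊕b5⊕b6⊕b7⊕b12⊕b13⊕b14⊕b15 = 0⊕0⊕0⊕1⊕0⊕0⊕0⊕1 = 0
s8: b8⊕b9⊕b10⊕b11⊕b12⊕b13⊕b14⊕b15 = 0⊕1⊕0⊕0⊕0⊕0⊕0⊕1 = 0
Syndrome (s8...s1) = 0000 → position 0 (no error).

0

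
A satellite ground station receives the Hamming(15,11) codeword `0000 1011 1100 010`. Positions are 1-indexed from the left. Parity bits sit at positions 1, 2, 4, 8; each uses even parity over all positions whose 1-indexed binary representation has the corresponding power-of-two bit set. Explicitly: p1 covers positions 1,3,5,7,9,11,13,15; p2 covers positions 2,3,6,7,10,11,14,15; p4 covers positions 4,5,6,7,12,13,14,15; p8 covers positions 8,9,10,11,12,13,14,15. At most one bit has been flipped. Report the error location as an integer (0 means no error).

s1: b1⊕b3⊕b5⊕b7⊕b9⊕b11⊕b13⊕b15 = 0⊕0⊕1⊕1⊕1⊕0⊕0⊕0 = 1
s2: b2⊕b3⊕b6⊕b7⊕b10⊕b11⊕b14⊕b15 = 0⊕0⊕0⊕1⊕1⊕0⊕1⊕0 = 1
s4: b4⊕b5⊕b6⊕b7⊕b12⊕b13⊕b14⊕b15 = 0⊕1⊕0⊕1⊕0⊕0⊕1⊕0 = 1
s8: b8⊕b9⊕b10⊕b11⊕b12⊕b13⊕b14⊕b15 = 1⊕1⊕1⊕0⊕0⊕0⊕1⊕0 = 0
Syndrome (s8...s1) = 0111 → position 7.

7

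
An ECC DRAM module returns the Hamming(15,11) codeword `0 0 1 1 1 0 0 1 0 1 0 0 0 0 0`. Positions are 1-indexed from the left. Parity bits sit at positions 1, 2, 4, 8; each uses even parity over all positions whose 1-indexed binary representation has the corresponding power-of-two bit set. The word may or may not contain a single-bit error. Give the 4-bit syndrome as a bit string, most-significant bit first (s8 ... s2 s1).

0000

s1: b1⊕b3⊕b5⊕b7⊕b9⊕b11⊕b13⊕b15 = 0⊕1⊕1⊕0⊕0⊕0⊕0⊕0 = 0
s2: b2⊕b3⊕b6⊕b7⊕b10⊕b11⊕b14⊕b15 = 0⊕1⊕0⊕0⊕1⊕0⊕0⊕0 = 0
s4: b4⊕b5⊕b6⊕b7⊕b12⊕b13⊕b14⊕b15 = 1⊕1⊕0⊕0⊕0⊕0⊕0⊕0 = 0
s8: b8⊕b9⊕b10⊕b11⊕b12⊕b13⊕b14⊕b15 = 1⊕0⊕1⊕0⊕0⊕0⊕0⊕0 = 0
Syndrome (s8...s1) = 0000 → position 0 (no error).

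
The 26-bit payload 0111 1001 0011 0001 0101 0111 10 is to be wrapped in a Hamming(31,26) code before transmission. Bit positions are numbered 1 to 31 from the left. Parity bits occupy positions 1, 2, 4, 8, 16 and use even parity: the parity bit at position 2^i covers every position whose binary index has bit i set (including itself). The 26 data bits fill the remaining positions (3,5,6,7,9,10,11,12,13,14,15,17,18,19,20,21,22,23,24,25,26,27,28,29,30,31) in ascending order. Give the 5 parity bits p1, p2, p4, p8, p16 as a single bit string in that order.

Place data bits at non-power-of-two positions: b3=0, b5=1, b6=1, b7=1, b9=1, b10=0, b11=0, b12=1, b13=0, b14=0, b15=1, b17=1, b18=0, b19=0, b20=0, b21=1, b22=0, b23=1, b24=0, b25=1, b26=0, b27=1, b28=1, b29=1, b30=1, b31=0.
p1 = XOR of data positions {3,5,7,9,11,13,15,17,19,21,23,25,27,29,31} = 0⊕1⊕1⊕1⊕0⊕0⊕1⊕1⊕0⊕1⊕1⊕1⊕1⊕1⊕0 = 0
p2 = XOR of data positions {3,6,7,10,11,14,15,18,19,22,23,26,27,30,31} = 0⊕1⊕1⊕0⊕0⊕0⊕1⊕0⊕0⊕0⊕1⊕0⊕1⊕1⊕0 = 0
p4 = XOR of data positions {5,6,7,12,13,14,15,20,21,22,23,28,29,30,31} = 1⊕1⊕1⊕1⊕0⊕0⊕1⊕0⊕1⊕0⊕1⊕1⊕1⊕1⊕0 = 0
p8 = XOR of data positions {9,10,11,12,13,14,15,24,25,26,27,28,29,30,31} = 1⊕0⊕0⊕1⊕0⊕0⊕1⊕0⊕1⊕0⊕1⊕1⊕1⊕1⊕0 = 0
p16 = XOR of data positions {17,18,19,20,21,22,23,24,25,26,27,28,29,30,31} = 1⊕0⊕0⊕0⊕1⊕0⊕1⊕0⊕1⊕0⊕1⊕1⊕1⊕1⊕0 = 0
Parity bits p1,p2,p4,p8,p16 = 00000

00000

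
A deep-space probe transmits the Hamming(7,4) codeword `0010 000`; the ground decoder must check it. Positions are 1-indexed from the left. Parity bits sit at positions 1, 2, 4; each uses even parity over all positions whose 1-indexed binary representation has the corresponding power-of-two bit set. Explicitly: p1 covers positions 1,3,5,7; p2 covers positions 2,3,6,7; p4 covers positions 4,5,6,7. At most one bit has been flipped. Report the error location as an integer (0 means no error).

3

s1: b1⊕b3⊕b5⊕b7 = 0⊕1⊕0⊕0 = 1
s2: b2⊕b3⊕b6⊕b7 = 0⊕1⊕0⊕0 = 1
s4: b4⊕b5⊕b6⊕b7 = 0⊕0⊕0⊕0 = 0
Syndrome (s4...s1) = 011 → position 3.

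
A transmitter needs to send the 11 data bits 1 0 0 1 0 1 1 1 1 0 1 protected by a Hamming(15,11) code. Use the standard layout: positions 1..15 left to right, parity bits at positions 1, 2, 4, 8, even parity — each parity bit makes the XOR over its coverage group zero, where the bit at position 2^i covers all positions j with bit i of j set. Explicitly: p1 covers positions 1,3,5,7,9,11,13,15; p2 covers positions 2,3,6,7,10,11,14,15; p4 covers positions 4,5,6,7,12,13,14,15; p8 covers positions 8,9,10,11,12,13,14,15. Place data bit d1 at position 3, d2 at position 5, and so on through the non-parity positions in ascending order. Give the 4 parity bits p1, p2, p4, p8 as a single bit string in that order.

Place data bits at non-power-of-two positions: b3=1, b5=0, b6=0, b7=1, b9=0, b10=1, b11=1, b12=1, b13=1, b14=0, b15=1.
p1 = XOR of data positions {3,5,7,9,11,13,15} = 1⊕0⊕1⊕0⊕1⊕1⊕1 = 1
p2 = XOR of data positions {3,6,7,10,11,14,15} = 1⊕0⊕1⊕1⊕1⊕0⊕1 = 1
p4 = XOR of data positions {5,6,7,12,13,14,15} = 0⊕0⊕1⊕1⊕1⊕0⊕1 = 0
p8 = XOR of data positions {9,10,11,12,13,14,15} = 0⊕1⊕1⊕1⊕1⊕0⊕1 = 1
Parity bits p1,p2,p4,p8 = 1101

1101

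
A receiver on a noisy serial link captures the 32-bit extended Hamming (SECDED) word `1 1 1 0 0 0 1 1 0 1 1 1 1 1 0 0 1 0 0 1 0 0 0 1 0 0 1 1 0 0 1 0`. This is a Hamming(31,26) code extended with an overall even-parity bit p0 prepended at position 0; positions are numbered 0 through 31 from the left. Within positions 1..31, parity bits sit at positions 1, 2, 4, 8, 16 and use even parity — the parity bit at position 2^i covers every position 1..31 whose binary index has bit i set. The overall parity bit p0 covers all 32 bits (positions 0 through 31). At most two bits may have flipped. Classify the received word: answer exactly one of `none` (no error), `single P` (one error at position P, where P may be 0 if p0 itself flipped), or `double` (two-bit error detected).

s1: b1⊕b3⊕b5⊕b7⊕b9⊕b11⊕b13⊕b15⊕b17⊕b19⊕b21⊕b23⊕b25⊕b27⊕b29⊕b31 = 1⊕0⊕0⊕1⊕1⊕1⊕1⊕0⊕0⊕1⊕0⊕1⊕0⊕1⊕0⊕0 = 0
s2: b2⊕b3⊕b6⊕b7⊕b10⊕b11⊕b14⊕b15⊕b18⊕b19⊕b22⊕b23⊕b26⊕b27⊕b30⊕b31 = 1⊕0⊕1⊕1⊕1⊕1⊕0⊕0⊕0⊕1⊕0⊕1⊕1⊕1⊕1⊕0 = 0
s4: b4⊕b5⊕b6⊕b7⊕b12⊕b13⊕b14⊕b15⊕b20⊕b21⊕b22⊕b23⊕b28⊕b29⊕b30⊕b31 = 0⊕0⊕1⊕1⊕1⊕1⊕0⊕0⊕0⊕0⊕0⊕1⊕0⊕0⊕1⊕0 = 0
s8: b8⊕b9⊕b10⊕b11⊕b12⊕b13⊕b14⊕b15⊕b24⊕b25⊕b26⊕b27⊕b28⊕b29⊕b30⊕b31 = 0⊕1⊕1⊕1⊕1⊕1⊕0⊕0⊕0⊕0⊕1⊕1⊕0⊕0⊕1⊕0 = 0
s16: b16⊕b17⊕b18⊕b19⊕b20⊕b21⊕b22⊕b23⊕b24⊕b25⊕b26⊕b27⊕b28⊕b29⊕b30⊕b31 = 1⊕0⊕0⊕1⊕0⊕0⊕0⊕1⊕0⊕0⊕1⊕1⊕0⊕0⊕1⊕0 = 0
Syndrome (s16...s1) = 00000 → position 0 (no error).
Overall parity (XOR of all 32 bits, including p0): 1⊕1⊕1⊕0⊕0⊕0⊕1⊕1⊕0⊕1⊕1⊕1⊕1⊕1⊕0⊕0⊕1⊕0⊕0⊕1⊕0⊕0⊕0⊕1⊕0⊕0⊕1⊕1⊕0⊕0⊕1⊕0 = 0
Overall=0, syndrome position=0 → no error.

none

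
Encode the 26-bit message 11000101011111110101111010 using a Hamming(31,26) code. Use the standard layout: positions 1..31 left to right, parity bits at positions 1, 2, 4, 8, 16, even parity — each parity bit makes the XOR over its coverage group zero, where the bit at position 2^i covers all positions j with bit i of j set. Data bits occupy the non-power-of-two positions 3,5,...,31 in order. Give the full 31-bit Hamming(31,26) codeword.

Place data bits at non-power-of-two positions: b3=1, b5=1, b6=0, b7=0, b9=0, b10=1, b11=0, b12=1, b13=0, b14=1, b15=1, b17=1, b18=1, b19=1, b20=1, b21=1, b22=0, b23=1, b24=0, b25=1, b26=1, b27=1, b28=1, b29=0, b30=1, b31=0.
p1 = XOR of data positions {3,5,7,9,11,13,15,17,19,21,23,25,27,29,31} = 1⊕1⊕0⊕0⊕0⊕0⊕1⊕1⊕1⊕1⊕1⊕1⊕1⊕0⊕0 = 1
p2 = XOR of data positions {3,6,7,10,11,14,15,18,19,22,23,26,27,30,31} = 1⊕0⊕0⊕1⊕0⊕1⊕1⊕1⊕1⊕0⊕1⊕1⊕1⊕1⊕0 = 0
p4 = XOR of data positions {5,6,7,12,13,14,15,20,21,22,23,28,29,30,31} = 1⊕0⊕0⊕1⊕0⊕1⊕1⊕1⊕1⊕0⊕1⊕1⊕0⊕1⊕0 = 1
p8 = XOR of data positions {9,10,11,12,13,14,15,24,25,26,27,28,29,30,31} = 0⊕1⊕0⊕1⊕0⊕1⊕1⊕0⊕1⊕1⊕1⊕1⊕0⊕1⊕0 = 1
p16 = XOR of data positions {17,18,19,20,21,22,23,24,25,26,27,28,29,30,31} = 1⊕1⊕1⊕1⊕1⊕0⊕1⊕0⊕1⊕1⊕1⊕1⊕0⊕1⊕0 = 1
Codeword b1..b31 = 1011100101010111111110101111010

1011100101010111111110101111010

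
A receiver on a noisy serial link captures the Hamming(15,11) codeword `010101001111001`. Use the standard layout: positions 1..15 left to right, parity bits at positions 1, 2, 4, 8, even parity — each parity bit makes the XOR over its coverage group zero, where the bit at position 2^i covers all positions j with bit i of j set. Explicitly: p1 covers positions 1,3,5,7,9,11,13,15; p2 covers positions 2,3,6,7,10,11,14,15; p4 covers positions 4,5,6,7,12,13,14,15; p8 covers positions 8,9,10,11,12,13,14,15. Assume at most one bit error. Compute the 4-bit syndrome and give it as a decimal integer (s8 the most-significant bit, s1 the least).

s1: b1⊕b3⊕b5⊕b7⊕b9⊕b11⊕b13⊕b15 = 0⊕0⊕0⊕0⊕1⊕1⊕0⊕1 = 1
s2: b2⊕b3⊕b6⊕b7⊕b10⊕b11⊕b14⊕b15 = 1⊕0⊕1⊕0⊕1⊕1⊕0⊕1 = 1
s4: b4⊕b5⊕b6⊕b7⊕b12⊕b13⊕b14⊕b15 = 1⊕0⊕1⊕0⊕1⊕0⊕0⊕1 = 0
s8: b8⊕b9⊕b10⊕b11⊕b12⊕b13⊕b14⊕b15 = 0⊕1⊕1⊕1⊕1⊕0⊕0⊕1 = 1
Syndrome (s8...s1) = 1011 → position 11.

11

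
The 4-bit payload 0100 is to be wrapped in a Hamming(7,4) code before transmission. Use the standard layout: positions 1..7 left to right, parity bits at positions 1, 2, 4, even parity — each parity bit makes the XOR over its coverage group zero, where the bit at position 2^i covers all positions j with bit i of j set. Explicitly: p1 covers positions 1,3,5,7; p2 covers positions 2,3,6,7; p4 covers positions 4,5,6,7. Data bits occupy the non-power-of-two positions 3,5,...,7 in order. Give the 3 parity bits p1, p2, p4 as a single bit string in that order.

101

Place data bits at non-power-of-two positions: b3=0, b5=1, b6=0, b7=0.
p1 = XOR of data positions {3,5,7} = 0⊕1⊕0 = 1
p2 = XOR of data positions {3,6,7} = 0⊕0⊕0 = 0
p4 = XOR of data positions {5,6,7} = 1⊕0⊕0 = 1
Parity bits p1,p2,p4 = 101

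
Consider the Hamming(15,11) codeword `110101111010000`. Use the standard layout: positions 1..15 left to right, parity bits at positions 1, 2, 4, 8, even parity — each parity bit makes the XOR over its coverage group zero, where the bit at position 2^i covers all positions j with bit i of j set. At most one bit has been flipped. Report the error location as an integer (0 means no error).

12

s1: b1⊕b3⊕b5⊕b7⊕b9⊕b11⊕b13⊕b15 = 1⊕0⊕0⊕1⊕1⊕1⊕0⊕0 = 0
s2: b2⊕b3⊕b6⊕b7⊕b10⊕b11⊕b14⊕b15 = 1⊕0⊕1⊕1⊕0⊕1⊕0⊕0 = 0
s4: b4⊕b5⊕b6⊕b7⊕b12⊕b13⊕b14⊕b15 = 1⊕0⊕1⊕1⊕0⊕0⊕0⊕0 = 1
s8: b8⊕b9⊕b10⊕b11⊕b12⊕b13⊕b14⊕b15 = 1⊕1⊕0⊕1⊕0⊕0⊕0⊕0 = 1
Syndrome (s8...s1) = 1100 → position 12.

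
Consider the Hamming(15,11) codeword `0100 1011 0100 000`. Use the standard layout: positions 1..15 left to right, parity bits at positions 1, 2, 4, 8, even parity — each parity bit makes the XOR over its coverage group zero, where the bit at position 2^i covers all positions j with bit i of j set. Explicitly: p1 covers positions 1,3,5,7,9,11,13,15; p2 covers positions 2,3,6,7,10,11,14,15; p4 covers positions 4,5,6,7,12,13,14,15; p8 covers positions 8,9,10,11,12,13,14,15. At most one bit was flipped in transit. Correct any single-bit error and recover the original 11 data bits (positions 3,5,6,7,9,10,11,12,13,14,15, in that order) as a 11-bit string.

01010100000

s1: b1⊕b3⊕b5⊕b7⊕b9⊕b11⊕b13⊕b15 = 0⊕0⊕1⊕1⊕0⊕0⊕0⊕0 = 0
s2: b2⊕b3⊕b6⊕b7⊕b10⊕b11⊕b14⊕b15 = 1⊕0⊕0⊕1⊕1⊕0⊕0⊕0 = 1
s4: b4⊕b5⊕b6⊕b7⊕b12⊕b13⊕b14⊕b15 = 0⊕1⊕0⊕1⊕0⊕0⊕0⊕0 = 0
s8: b8⊕b9⊕b10⊕b11⊕b12⊕b13⊕b14⊕b15 = 1⊕0⊕1⊕0⊕0⊕0⊕0⊕0 = 0
Syndrome (s8...s1) = 0010 → position 2.
Flip bit 2: corrected codeword = 000010110100000
Data bits at positions 3,5,6,7,9,10,11,12,13,14,15: 01010100000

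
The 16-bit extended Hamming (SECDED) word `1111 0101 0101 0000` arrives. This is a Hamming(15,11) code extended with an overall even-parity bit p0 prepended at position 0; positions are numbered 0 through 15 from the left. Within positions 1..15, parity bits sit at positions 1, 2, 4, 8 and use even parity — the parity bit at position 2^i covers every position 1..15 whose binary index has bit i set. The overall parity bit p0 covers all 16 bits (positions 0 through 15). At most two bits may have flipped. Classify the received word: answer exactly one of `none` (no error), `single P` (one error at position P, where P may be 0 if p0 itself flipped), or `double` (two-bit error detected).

s1: b1⊕b3⊕b5⊕b7⊕b9⊕b11⊕b13⊕b15 = 1⊕1⊕1⊕1⊕1⊕1⊕0⊕0 = 0
s2: b2⊕b3⊕b6⊕b7⊕b10⊕b11⊕b14⊕b15 = 1⊕1⊕0⊕1⊕0⊕1⊕0⊕0 = 0
s4: b4⊕b5⊕b6⊕b7⊕b12⊕b13⊕b14⊕b15 = 0⊕1⊕0⊕1⊕0⊕0⊕0⊕0 = 0
s8: b8⊕b9⊕b10⊕b11⊕b12⊕b13⊕b14⊕b15 = 0⊕1⊕0⊕1⊕0⊕0⊕0⊕0 = 0
Syndrome (s8...s1) = 0000 → position 0 (no error).
Overall parity (XOR of all 16 bits, including p0): 1⊕1⊕1⊕1⊕0⊕1⊕0⊕1⊕0⊕1⊕0⊕1⊕0⊕0⊕0⊕0 = 0
Overall=0, syndrome position=0 → no error.

none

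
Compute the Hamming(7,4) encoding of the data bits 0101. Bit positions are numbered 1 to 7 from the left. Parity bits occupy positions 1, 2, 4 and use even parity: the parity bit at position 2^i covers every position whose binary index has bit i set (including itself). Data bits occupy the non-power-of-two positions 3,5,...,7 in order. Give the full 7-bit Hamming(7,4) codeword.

Place data bits at non-power-of-two positions: b3=0, b5=1, b6=0, b7=1.
p1 = XOR of data positions {3,5,7} = 0⊕1⊕1 = 0
p2 = XOR of data positions {3,6,7} = 0⊕0⊕1 = 1
p4 = XOR of data positions {5,6,7} = 1⊕0⊕1 = 0
Codeword b1..b7 = 0100101

0100101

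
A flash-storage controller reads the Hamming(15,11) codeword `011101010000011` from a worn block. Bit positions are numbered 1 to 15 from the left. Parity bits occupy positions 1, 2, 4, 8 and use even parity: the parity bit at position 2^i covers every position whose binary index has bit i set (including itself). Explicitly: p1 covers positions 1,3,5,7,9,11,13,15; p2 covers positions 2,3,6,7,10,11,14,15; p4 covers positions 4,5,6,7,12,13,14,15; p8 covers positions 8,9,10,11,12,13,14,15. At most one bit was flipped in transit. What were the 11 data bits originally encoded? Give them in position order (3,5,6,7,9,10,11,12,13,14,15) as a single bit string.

10100100011

s1: b1⊕b3⊕b5⊕b7⊕b9⊕b11⊕b13⊕b15 = 0⊕1⊕0⊕0⊕0⊕0⊕0⊕1 = 0
s2: b2⊕b3⊕b6⊕b7⊕b10⊕b11⊕b14⊕b15 = 1⊕1⊕1⊕0⊕0⊕0⊕1⊕1 = 1
s4: b4⊕b5⊕b6⊕b7⊕b12⊕b13⊕b14⊕b15 = 1⊕0⊕1⊕0⊕0⊕0⊕1⊕1 = 0
s8: b8⊕b9⊕b10⊕b11⊕b12⊕b13⊕b14⊕b15 = 1⊕0⊕0⊕0⊕0⊕0⊕1⊕1 = 1
Syndrome (s8...s1) = 1010 → position 10.
Flip bit 10: corrected codeword = 011101010100011
Data bits at positions 3,5,6,7,9,10,11,12,13,14,15: 10100100011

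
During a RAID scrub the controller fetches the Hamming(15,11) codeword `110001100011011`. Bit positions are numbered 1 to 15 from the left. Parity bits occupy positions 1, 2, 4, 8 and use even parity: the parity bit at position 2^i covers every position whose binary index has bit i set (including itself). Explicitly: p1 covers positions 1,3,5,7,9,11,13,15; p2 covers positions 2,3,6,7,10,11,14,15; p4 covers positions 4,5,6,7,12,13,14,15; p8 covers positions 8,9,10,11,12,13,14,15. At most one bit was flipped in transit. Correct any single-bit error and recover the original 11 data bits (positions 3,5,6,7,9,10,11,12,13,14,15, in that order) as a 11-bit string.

00110011011

s1: b1⊕b3⊕b5⊕b7⊕b9⊕b11⊕b13⊕b15 = 1⊕0⊕0⊕1⊕0⊕1⊕0⊕1 = 0
s2: b2⊕b3⊕b6⊕b7⊕b10⊕b11⊕b14⊕b15 = 1⊕0⊕1⊕1⊕0⊕1⊕1⊕1 = 0
s4: b4⊕b5⊕b6⊕b7⊕b12⊕b13⊕b14⊕b15 = 0⊕0⊕1⊕1⊕1⊕0⊕1⊕1 = 1
s8: b8⊕b9⊕b10⊕b11⊕b12⊕b13⊕b14⊕b15 = 0⊕0⊕0⊕1⊕1⊕0⊕1⊕1 = 0
Syndrome (s8...s1) = 0100 → position 4.
Flip bit 4: corrected codeword = 110101100011011
Data bits at positions 3,5,6,7,9,10,11,12,13,14,15: 00110011011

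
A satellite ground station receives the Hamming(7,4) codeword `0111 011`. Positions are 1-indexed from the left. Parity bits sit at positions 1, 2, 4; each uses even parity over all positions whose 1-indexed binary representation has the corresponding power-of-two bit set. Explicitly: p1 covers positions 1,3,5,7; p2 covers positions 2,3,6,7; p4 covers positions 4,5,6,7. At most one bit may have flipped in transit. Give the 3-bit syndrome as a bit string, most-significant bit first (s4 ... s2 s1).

s1: b1⊕b3⊕b5⊕b7 = 0⊕1⊕0⊕1 = 0
s2: b2⊕b3⊕b6⊕b7 = 1⊕1⊕1⊕1 = 0
s4: b4⊕b5⊕b6⊕b7 = 1⊕0⊕1⊕1 = 1
Syndrome (s4...s1) = 100 → position 4.

100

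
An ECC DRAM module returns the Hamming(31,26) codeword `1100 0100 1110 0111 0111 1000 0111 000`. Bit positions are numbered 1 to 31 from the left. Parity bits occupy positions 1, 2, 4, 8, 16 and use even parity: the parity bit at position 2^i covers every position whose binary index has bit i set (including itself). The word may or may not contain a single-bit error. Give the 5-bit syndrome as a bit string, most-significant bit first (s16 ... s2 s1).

00001

s1: b1⊕b3⊕b5⊕b7⊕b9⊕b11⊕b13⊕b15⊕b17⊕b19⊕b21⊕b23⊕b25⊕b27⊕b29⊕b31 = 1⊕0⊕0⊕0⊕1⊕1⊕0⊕1⊕0⊕1⊕1⊕0⊕0⊕1⊕0⊕0 = 1
s2: b2⊕b3⊕b6⊕b7⊕b10⊕b11⊕b14⊕b15⊕b18⊕b19⊕b22⊕b23⊕b26⊕b27⊕b30⊕b31 = 1⊕0⊕1⊕0⊕1⊕1⊕1⊕1⊕1⊕1⊕0⊕0⊕1⊕1⊕0⊕0 = 0
s4: b4⊕b5⊕b6⊕b7⊕b12⊕b13⊕b14⊕b15⊕b20⊕b21⊕b22⊕b23⊕b28⊕b29⊕b30⊕b31 = 0⊕0⊕1⊕0⊕0⊕0⊕1⊕1⊕1⊕1⊕0⊕0⊕1⊕0⊕0⊕0 = 0
s8: b8⊕b9⊕b10⊕b11⊕b12⊕b13⊕b14⊕b15⊕b24⊕b25⊕b26⊕b27⊕b28⊕b29⊕b30⊕b31 = 0⊕1⊕1⊕1⊕0⊕0⊕1⊕1⊕0⊕0⊕1⊕1⊕1⊕0⊕0⊕0 = 0
s16: b16⊕b17⊕b18⊕b19⊕b20⊕b21⊕b22⊕b23⊕b24⊕b25⊕b26⊕b27⊕b28⊕b29⊕b30⊕b31 = 1⊕0⊕1⊕1⊕1⊕1⊕0⊕0⊕0⊕0⊕1⊕1⊕1⊕0⊕0⊕0 = 0
Syndrome (s16...s1) = 00001 → position 1.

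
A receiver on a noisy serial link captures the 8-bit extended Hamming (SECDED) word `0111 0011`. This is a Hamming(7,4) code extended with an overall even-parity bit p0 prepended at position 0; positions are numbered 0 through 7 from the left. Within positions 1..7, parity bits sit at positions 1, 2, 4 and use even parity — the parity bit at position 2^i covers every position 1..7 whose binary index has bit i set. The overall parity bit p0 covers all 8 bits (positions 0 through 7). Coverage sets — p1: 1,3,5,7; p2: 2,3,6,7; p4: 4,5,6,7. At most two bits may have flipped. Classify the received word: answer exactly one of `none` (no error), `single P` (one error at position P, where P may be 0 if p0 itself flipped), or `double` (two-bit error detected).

s1: b1⊕b3⊕b5⊕b7 = 1⊕1⊕0⊕1 = 1
s2: b2⊕b3⊕b6⊕b7 = 1⊕1⊕1⊕1 = 0
s4: b4⊕b5⊕b6⊕b7 = 0⊕0⊕1⊕1 = 0
Syndrome (s4...s1) = 001 → position 1.
Overall parity (XOR of all 8 bits, including p0): 0⊕1⊕1⊕1⊕0⊕0⊕1⊕1 = 1
Overall=1, syndrome position=1 → single-bit error at position 1.

single 1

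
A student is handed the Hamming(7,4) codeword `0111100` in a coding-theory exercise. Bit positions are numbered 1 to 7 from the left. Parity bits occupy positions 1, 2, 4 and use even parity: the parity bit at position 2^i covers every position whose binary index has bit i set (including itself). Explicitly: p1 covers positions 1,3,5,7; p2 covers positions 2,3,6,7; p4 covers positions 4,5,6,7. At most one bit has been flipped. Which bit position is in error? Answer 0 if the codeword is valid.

s1: b1⊕b3⊕b5⊕b7 = 0⊕1⊕1⊕0 = 0
s2: b2⊕b3⊕b6⊕b7 = 1⊕1⊕0⊕0 = 0
s4: b4⊕b5⊕b6⊕b7 = 1⊕1⊕0⊕0 = 0
Syndrome (s4...s1) = 000 → position 0 (no error).

0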